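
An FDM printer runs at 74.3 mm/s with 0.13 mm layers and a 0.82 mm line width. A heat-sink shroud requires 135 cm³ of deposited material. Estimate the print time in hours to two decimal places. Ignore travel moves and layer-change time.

4.73 hours

Extrusion cross-section: 0.13 × 0.82 → 0.1066 mm².
Toolpath length = 135 cm³ / 0.1066 mm² = 135000 / 0.1066 = 1266416.5 mm.
Print-move time = 1266416.5 / 74.3, so 17044.6 s.
Converting: 17044.6 s = 4.73 hours.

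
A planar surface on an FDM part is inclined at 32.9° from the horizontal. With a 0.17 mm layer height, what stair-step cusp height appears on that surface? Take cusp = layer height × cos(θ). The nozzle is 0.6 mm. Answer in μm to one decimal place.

h_c = t·cos θ = 0.17 × 0.8396 = 0.142732 mm (142.7 μm).

142.7 μm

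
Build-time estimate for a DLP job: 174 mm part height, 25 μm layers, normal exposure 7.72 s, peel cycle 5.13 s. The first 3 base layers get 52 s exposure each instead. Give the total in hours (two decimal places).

24.88 hours

Number of layers: 174 / 0.025 → 6960 (rounded up).
Burn-in layers = 3 × (52 + 5.13), so 171.39 s.
Normal layers = 6957 × (7.72 + 5.13), so 89397.45 s.
Total = 171.39 + 89397.45 = 89568.84 s = 24.88 hours.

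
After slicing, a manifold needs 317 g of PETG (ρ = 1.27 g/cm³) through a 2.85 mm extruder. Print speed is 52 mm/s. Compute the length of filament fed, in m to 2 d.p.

39.13 m

Extruded volume: 317/1.27 = 249.6063 cm³ (249606.3 mm³).
Cross-section of 2.85 mm filament: π·(2.85/2)² = 6.3794 mm².
Length = 249606.3 / 6.3794 = 39126.92 mm = 39.13 m.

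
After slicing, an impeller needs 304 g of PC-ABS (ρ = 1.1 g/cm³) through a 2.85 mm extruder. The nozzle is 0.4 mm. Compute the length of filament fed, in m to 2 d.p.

Volume = 304 g / 1.1 g·cm⁻³ = 276.3636 cm³ = 276363.6 mm³.
Cross-section of 2.85 mm filament: π·(2.85/2)² = 6.3794 mm².
L = V/A = 276363.6/6.3794 = 43321.25 mm → 43.32 m.

43.32 m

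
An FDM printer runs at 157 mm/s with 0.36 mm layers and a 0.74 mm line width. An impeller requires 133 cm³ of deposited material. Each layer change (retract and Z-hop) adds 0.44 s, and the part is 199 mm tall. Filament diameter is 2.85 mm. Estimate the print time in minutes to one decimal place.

Line area = 0.36 × 0.74 = 0.2664 mm².
Total extruded path = 133000/0.2664 = 499249.2 mm.
Extrusion time = 499249.2 / 157, so 3179.9 s.
Layer count = ceil(199 / 0.36) = 553.
Non-print overhead: 553 × 0.44 → 243.32 s.
Altogether 3179.9 + 243.32 = 3423.22 s, i.e. 57.1 minutes.

57.1 minutes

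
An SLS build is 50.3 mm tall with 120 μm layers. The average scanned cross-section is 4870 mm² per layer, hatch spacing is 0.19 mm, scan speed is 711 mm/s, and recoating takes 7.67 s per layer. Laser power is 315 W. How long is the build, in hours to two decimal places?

5.10 hours

Layer count = ceil(50.3 / 0.12) = 420.
Hatch length per layer = 4870 / 0.19 = 25631.6 mm.
Laser time per layer: 25631.6 / 711 → 36.0501 s.
Per-layer time: 36.0501 + 7.67 → 43.7201 s.
Build time = 420 × 43.7201 = 18362.442 s = 5.10 hours.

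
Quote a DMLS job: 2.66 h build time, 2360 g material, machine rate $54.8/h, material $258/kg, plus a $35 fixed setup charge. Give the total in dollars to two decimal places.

$789.65

Machine-time cost = 54.8 × 2.66, so $145.768.
Material cost = 258 × 2360/1000, so $608.88.
Total = 145.768 + 608.88 + 35 = 789.648 ≈ $789.65.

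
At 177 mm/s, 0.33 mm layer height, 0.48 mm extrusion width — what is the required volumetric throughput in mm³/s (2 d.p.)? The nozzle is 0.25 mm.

Extrusion cross-section: 0.33 × 0.48 → 0.1584 mm².
Q = v·A = 177 × 0.1584 = 28.04 mm³/s.

28.04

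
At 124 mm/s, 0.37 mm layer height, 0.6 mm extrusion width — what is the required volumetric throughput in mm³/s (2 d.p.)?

Extrusion cross-section = 0.37 × 0.6, so 0.222 mm².
Volumetric flow = 124 × 0.222 = 27.53 mm³/s.

27.53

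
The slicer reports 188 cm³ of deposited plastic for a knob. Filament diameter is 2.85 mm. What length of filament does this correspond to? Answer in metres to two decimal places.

29.47 m

Cross-section of 2.85 mm filament: π·(2.85/2)² = 6.3794 mm².
Length = 188 cm³ / 6.3794 mm² = 188000 / 6.3794 = 29469.86 mm = 29.47 m.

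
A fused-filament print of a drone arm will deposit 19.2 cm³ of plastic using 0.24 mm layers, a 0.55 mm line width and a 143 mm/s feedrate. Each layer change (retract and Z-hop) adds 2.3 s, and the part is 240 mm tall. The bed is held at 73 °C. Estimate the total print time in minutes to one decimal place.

55.3 minutes

Bead cross-section: 0.24 × 0.55 → 0.132 mm².
Toolpath length = 19.2 cm³ / 0.132 mm² = 19200 / 0.132 = 145454.5 mm.
Time extruding: 145454.5 / 143 → 1017.2 s.
Layers = ⌈240/0.24⌉ = 1000.
Layer-change overhead = 1000 × 2.3, so 2300 s.
Altogether 1017.2 + 2300 = 3317.2 s, i.e. 55.3 minutes.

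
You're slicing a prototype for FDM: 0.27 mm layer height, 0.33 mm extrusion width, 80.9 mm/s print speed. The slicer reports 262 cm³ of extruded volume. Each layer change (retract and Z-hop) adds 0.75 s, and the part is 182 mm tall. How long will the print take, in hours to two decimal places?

Extrusion cross-section = 0.27 × 0.33, so 0.0891 mm².
Path length: 262000 mm³ / 0.0891 mm² → 2940516.3 mm.
Extrusion time = 2940516.3 / 80.9 = 36347.5 s.
Number of layers: 182 / 0.27 → 675 (rounded up).
Z-hop total: 675 × 0.75 → 506.25 s.
Altogether 36347.5 + 506.25 = 36853.75 s, i.e. 10.24 hours.

10.24 hours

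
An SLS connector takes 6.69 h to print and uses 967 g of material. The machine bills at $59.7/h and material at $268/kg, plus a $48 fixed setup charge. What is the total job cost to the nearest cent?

$706.55

Machine-time cost = 59.7 × 6.69, so $399.393.
Material charge: 268 × 967/1000 → $259.156.
Total = 399.393 + 259.156 + 48 = 706.549 ≈ $706.55.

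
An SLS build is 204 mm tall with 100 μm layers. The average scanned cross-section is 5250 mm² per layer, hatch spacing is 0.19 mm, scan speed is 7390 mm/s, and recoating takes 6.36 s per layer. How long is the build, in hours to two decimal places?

5.72 hours

Number of layers: 204 / 0.1 → 2040 (rounded up).
Per-layer scan distance = 5250 / 0.19, so 27631.6 mm.
Laser time per layer = 27631.6 / 7390, so 3.7391 s.
Time per layer = 3.7391 + 6.36, so 10.0991 s.
Build time = 2040 × 10.0991 = 20602.164 s = 5.72 hours.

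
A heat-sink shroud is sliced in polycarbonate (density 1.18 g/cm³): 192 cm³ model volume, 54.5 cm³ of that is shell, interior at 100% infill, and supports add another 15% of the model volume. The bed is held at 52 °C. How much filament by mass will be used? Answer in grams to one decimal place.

Interior volume = 192 − 54.5, so 137.5 cm³.
Infill deposited = 1.00 × 137.5, so 137.5 cm³.
Support = 0.15 × 192, so 28.8 cm³.
Total extruded = 54.5 + 137.5 + 28.8, so 220.8 cm³.
Mass = 220.8 × 1.18, so 260.544 g.

260.5 g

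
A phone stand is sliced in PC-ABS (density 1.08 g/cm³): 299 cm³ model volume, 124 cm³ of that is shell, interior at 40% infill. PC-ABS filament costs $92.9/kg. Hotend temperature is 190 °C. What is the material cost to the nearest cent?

Infill region = 299 − 124 = 175 cm³.
Deposited infill = 0.40 × 175, so 70 cm³.
Deposited volume = 124 + 70 = 194 cm³.
Mass: 194 × 1.08 → 209.52 g.
At $92.9/kg: 209.52/1000 × 92.9 = $19.46.

$19.46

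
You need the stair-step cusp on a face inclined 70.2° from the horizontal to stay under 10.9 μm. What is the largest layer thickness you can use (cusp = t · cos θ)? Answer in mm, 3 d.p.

Layer height = cusp / cos(70.2°) = 0.0109 / 0.3387 = 0.032 mm.

0.032 mm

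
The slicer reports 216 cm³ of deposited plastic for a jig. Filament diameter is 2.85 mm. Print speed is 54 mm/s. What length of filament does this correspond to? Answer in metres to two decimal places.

33.86 m

Cross-section of 2.85 mm filament: π·(2.85/2)² = 6.3794 mm².
L = 216000 mm³ / 6.3794 mm² = 33858.98 mm, i.e. 33.86 m.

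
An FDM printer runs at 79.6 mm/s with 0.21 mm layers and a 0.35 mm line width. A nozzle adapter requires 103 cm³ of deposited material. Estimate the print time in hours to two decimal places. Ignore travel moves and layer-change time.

4.89 hours

Bead cross-section: 0.21 × 0.35 → 0.0735 mm².
Path length: 103000 mm³ / 0.0735 mm² → 1401360.5 mm.
Extrusion time: 1401360.5 / 79.6 → 17605 s.
That's 17605 s → 4.89 hours.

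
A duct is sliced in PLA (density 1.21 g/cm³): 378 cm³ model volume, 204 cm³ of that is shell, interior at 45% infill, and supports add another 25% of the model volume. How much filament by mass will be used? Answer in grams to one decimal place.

455.9 g

Infill region = 378 − 204 = 174 cm³.
Infill volume = 0.45 × 174 = 78.3 cm³.
Support = 0.25 × 378, so 94.5 cm³.
Deposited volume = 204 + 78.3 + 94.5, so 376.8 cm³.
Mass = 376.8 × 1.21 = 455.928 g.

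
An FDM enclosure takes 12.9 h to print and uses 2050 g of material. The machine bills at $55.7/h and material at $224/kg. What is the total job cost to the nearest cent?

$1177.73

Machine cost = 55.7 × 12.9, so $718.53.
Material charge = 224 × 2050/1000, so $459.20.
Total = 718.53 + 459.20 = $1177.73.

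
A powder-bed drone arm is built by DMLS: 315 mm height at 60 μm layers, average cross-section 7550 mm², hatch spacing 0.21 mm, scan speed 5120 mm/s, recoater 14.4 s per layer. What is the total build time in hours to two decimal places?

31.24 hours

Layers = ⌈315/0.06⌉ = 5250.
Scan path per layer: 7550 / 0.21 → 35952.4 mm.
Per-layer scan time: 35952.4 / 5120 → 7.022 s.
Per-layer time: 7.022 + 14.4 → 21.422 s.
Total: 5250 × 21.422 s = 112465.5 s → 31.24 hours.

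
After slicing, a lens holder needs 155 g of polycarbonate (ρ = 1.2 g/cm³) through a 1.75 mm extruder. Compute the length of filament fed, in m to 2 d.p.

Volume = 155 g / 1.2 g·cm⁻³ = 129.1667 cm³ = 129166.7 mm³.
Filament cross-section = π × (1.75/2)² = 2.4053 mm².
L = V/A = 129166.7/2.4053 = 53700.87 mm → 53.70 m.

53.70 m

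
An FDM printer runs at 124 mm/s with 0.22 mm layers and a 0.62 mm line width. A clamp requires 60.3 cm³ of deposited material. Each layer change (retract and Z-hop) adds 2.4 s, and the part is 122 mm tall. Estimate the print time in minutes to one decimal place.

81.6 minutes

Bead cross-section = 0.22 × 0.62 = 0.1364 mm².
Toolpath length = 60.3 cm³ / 0.1364 mm² = 60300 / 0.1364 = 442082.1 mm.
Print-move time = 442082.1 / 124 = 3565.2 s.
Number of layers: 122 / 0.22 → 555 (rounded up).
Non-print overhead = 555 × 2.4, so 1332 s.
Altogether 3565.2 + 1332 = 4897.2 s, i.e. 81.6 minutes.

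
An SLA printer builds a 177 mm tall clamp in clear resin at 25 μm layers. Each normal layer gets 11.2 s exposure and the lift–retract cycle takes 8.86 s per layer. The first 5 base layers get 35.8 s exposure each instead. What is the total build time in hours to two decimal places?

Layers = ⌈177/0.025⌉ = 7080.
Bottom layers: 5 × (35.8 + 8.86) → 223.3 s.
Regular layers = 7075 × (11.2 + 8.86) = 141924.5 s.
Total = 223.3 + 141924.5 = 142147.8 s = 39.49 hours.

39.49 hours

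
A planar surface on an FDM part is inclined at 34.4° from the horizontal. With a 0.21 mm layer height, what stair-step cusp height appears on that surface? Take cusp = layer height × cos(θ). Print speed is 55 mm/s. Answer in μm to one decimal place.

173.3 μm

Cusp = layer height × cos(34.4°) = 0.21 × 0.8251 = 0.173271 mm = 173.3 μm.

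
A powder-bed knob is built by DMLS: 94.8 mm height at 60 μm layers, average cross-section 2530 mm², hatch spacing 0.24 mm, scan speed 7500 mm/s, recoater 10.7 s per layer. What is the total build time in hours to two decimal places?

Layers = ⌈94.8/0.06⌉ = 1580.
Scan path per layer = 2530 / 0.24 = 10541.7 mm.
Scan time per layer = 10541.7 / 7500 = 1.4056 s.
Time per layer = 1.4056 + 10.7, so 12.1056 s.
1580 layers × 12.1056 s/layer = 19126.848 s, i.e. 5.31 hours.

5.31 hours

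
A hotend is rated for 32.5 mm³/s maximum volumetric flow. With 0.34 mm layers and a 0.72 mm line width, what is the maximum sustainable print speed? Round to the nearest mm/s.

Bead cross-section = 0.34 × 0.72 = 0.2448 mm².
Max speed = 32.5 / 0.2448 = 132.76 ≈ 133 mm/s.

133 mm/s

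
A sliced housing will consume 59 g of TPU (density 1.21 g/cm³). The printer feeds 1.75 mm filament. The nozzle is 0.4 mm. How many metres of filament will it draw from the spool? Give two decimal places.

20.27 m

Extruded volume: 59/1.21 = 48.7603 cm³ (48760.3 mm³).
A = π r² = π × 0.875² = 2.4053 mm².
Length = 48760.3 / 2.4053 = 20272.02 mm = 20.27 m.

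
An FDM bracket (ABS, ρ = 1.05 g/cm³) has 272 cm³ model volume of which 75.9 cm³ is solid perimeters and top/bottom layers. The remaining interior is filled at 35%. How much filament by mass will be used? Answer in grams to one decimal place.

151.8 g

Infill region = 272 − 75.9 = 196.1 cm³.
Infill volume = 0.35 × 196.1 = 68.635 cm³.
Deposited volume: 75.9 + 68.635 → 144.535 cm³.
Mass: 144.535 × 1.05 → 151.76175 g.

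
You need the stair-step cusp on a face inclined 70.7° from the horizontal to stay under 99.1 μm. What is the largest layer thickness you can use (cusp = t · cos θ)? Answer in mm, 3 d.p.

0.300 mm

Layer height = cusp / cos(70.7°) = 0.0991 / 0.3305 = 0.300 mm.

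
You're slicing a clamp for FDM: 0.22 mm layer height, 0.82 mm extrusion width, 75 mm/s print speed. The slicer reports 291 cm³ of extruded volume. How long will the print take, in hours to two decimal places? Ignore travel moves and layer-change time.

Bead cross-section: 0.22 × 0.82 → 0.1804 mm².
Path length: 291000 mm³ / 0.1804 mm² → 1613082 mm.
Print-move time: 1613082 / 75 → 21507.8 s.
In the requested units: 21507.8 s = 5.97 hours.

5.97 hours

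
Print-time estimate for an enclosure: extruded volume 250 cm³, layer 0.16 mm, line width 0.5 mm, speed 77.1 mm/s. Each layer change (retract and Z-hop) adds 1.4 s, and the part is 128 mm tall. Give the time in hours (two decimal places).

Extrusion cross-section = 0.16 × 0.5, so 0.08 mm².
Path length: 250000 mm³ / 0.08 mm² → 3125000 mm.
Extrusion time = 3125000 / 77.1, so 40531.8 s.
Layer count = ceil(128 / 0.16) = 800.
Non-print overhead = 800 × 1.4 = 1120 s.
Altogether 40531.8 + 1120 = 41651.8 s, i.e. 11.57 hours.

11.57 hours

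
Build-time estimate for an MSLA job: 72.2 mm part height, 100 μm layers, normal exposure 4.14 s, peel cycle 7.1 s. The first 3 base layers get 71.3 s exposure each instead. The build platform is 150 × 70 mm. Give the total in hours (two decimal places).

2.31 hours

Layer count = ceil(72.2 / 0.1) = 722.
Base layers = 3 × (71.3 + 7.1) = 235.2 s.
Normal layers: 719 × (4.14 + 7.1) → 8081.56 s.
Sum: 235.2 + 8081.56 = 8316.76 s → 2.31 hours.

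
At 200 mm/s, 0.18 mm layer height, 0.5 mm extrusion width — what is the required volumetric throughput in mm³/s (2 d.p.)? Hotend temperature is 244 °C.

18.00

Bead cross-section: 0.18 × 0.5 → 0.09 mm².
Volumetric flow = 200 × 0.09 = 18.00 mm³/s.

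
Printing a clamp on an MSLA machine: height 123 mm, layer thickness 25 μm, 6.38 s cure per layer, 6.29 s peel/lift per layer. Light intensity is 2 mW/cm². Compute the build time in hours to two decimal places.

17.32 hours

Layers = ⌈123/0.025⌉ = 4920.
Per-layer time: 6.38 + 6.29 → 12.67 s.
Total = 4920 × 12.67 = 62336.4 s = 17.32 hours.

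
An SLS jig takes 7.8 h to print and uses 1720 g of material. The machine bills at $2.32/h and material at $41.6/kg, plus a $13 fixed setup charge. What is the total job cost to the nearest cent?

Machine cost = 2.32 × 7.8, so $18.096.
Feedstock cost = 41.6 × 1720/1000 = $71.552.
Total = 18.096 + 71.552 + 13 = 102.648 ≈ $102.65.

$102.65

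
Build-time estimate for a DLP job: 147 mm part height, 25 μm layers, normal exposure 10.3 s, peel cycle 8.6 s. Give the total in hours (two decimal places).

Number of layers: 147 / 0.025 → 5880 (rounded up).
Each layer takes: 10.3 + 8.6 → 18.9 s.
Total = 5880 × 18.9 = 111132 s = 30.87 hours.

30.87 hours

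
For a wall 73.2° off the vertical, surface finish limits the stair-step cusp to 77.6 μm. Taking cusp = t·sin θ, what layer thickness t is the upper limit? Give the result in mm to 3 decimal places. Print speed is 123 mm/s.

0.081 mm

t = h_c / sin θ = 0.0776 / 0.9573 = 0.081 mm.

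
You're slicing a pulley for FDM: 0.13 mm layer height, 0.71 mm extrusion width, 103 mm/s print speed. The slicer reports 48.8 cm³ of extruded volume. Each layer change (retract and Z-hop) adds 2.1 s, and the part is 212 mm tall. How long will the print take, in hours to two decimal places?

2.38 hours

Line area = 0.13 × 0.71, so 0.0923 mm².
Toolpath length = 48.8 cm³ / 0.0923 mm² = 48800 / 0.0923 = 528710.7 mm.
Print-move time = 528710.7 / 103, so 5133.1 s.
Layers = ⌈212/0.13⌉ = 1631.
Non-print overhead: 1631 × 2.1 → 3425.1 s.
Altogether 5133.1 + 3425.1 = 8558.2 s, i.e. 2.38 hours.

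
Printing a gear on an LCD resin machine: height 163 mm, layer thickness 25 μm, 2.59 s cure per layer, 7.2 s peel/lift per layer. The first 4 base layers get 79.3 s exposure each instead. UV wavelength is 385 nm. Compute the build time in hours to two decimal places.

Number of layers: 163 / 0.025 → 6520 (rounded up).
Burn-in layers: 4 × (79.3 + 7.2) → 346 s.
Regular layers = 6516 × (2.59 + 7.2), so 63791.64 s.
Sum: 346 + 63791.64 = 64137.64 s → 17.82 hours.

17.82 hours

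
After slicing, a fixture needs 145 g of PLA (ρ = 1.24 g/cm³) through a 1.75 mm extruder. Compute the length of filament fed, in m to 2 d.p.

48.62 m

Volume = 145 g / 1.24 g·cm⁻³ = 116.9355 cm³ = 116935.5 mm³.
Filament cross-section = π × (1.75/2)² = 2.4053 mm².
L = V/A = 116935.5/2.4053 = 48615.77 mm → 48.62 m.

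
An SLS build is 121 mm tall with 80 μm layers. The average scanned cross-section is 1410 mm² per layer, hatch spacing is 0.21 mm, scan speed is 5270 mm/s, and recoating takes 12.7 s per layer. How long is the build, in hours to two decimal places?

5.87 hours

Layer count = ceil(121 / 0.08) = 1513.
Scan path per layer = 1410 / 0.21 = 6714.3 mm.
Per-layer scan time = 6714.3 / 5270, so 1.2741 s.
Per-layer time = 1.2741 + 12.7 = 13.9741 s.
Total: 1513 × 13.9741 s = 21142.8133 s → 5.87 hours.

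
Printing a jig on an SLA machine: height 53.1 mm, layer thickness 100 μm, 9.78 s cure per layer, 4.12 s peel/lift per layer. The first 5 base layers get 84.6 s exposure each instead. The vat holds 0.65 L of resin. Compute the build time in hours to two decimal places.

2.15 hours

Number of layers: 53.1 / 0.1 → 531 (rounded up).
Base layers = 5 × (84.6 + 4.12) = 443.6 s.
Normal layers = 526 × (9.78 + 4.12), so 7311.4 s.
Sum: 443.6 + 7311.4 = 7755 s → 2.15 hours.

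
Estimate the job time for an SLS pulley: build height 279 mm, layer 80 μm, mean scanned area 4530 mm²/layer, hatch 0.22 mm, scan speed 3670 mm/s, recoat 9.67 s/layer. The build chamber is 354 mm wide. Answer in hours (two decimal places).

Layer count = ceil(279 / 0.08) = 3488.
Scan path per layer: 4530 / 0.22 → 20590.9 mm.
Scan time per layer: 20590.9 / 3670 → 5.6106 s.
Time per layer: 5.6106 + 9.67 → 15.2806 s.
3488 layers × 15.2806 s/layer = 53298.7328 s, i.e. 14.81 hours.

14.81 hours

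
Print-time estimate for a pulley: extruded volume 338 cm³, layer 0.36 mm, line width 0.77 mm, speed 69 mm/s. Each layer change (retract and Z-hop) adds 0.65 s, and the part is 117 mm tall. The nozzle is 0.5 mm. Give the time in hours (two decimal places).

Line area = 0.36 × 0.77, so 0.2772 mm².
Total extruded path = 338000/0.2772 = 1219336.2 mm.
Time extruding = 1219336.2 / 69 = 17671.5 s.
Number of layers: 117 / 0.36 → 325 (rounded up).
Non-print overhead: 325 × 0.65 → 211.25 s.
Total = 17671.5 + 211.25 = 17882.75 s = 4.97 hours.

4.97 hours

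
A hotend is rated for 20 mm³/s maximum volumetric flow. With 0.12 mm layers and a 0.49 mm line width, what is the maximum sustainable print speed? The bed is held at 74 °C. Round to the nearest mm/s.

340 mm/s

Extrusion cross-section = 0.12 × 0.49 = 0.0588 mm².
v_max = Q/A = 20/0.0588 = 340.14 mm/s → 340 mm/s.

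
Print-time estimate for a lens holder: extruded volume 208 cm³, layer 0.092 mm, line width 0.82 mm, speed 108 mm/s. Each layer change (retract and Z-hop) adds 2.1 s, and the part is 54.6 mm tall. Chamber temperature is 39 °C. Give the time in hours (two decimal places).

Extrusion cross-section = 0.092 × 0.82, so 0.07544 mm².
Path length: 208000 mm³ / 0.07544 mm² → 2757158 mm.
Time extruding = 2757158 / 108 = 25529.2 s.
Layer count = ceil(54.6 / 0.092) = 594.
Layer-change overhead = 594 × 2.1, so 1247.4 s.
Altogether 25529.2 + 1247.4 = 26776.6 s, i.e. 7.44 hours.

7.44 hours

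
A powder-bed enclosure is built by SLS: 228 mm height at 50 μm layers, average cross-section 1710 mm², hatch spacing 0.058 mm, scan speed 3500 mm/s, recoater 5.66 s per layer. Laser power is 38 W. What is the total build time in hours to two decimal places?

Layer count = ceil(228 / 0.05) = 4560.
Per-layer scan distance: 1710 / 0.058 → 29482.8 mm.
Scan time per layer = 29482.8 / 3500 = 8.4237 s.
Time per layer = 8.4237 + 5.66 = 14.0837 s.
Total: 4560 × 14.0837 s = 64221.672 s → 17.84 hours.

17.84 hours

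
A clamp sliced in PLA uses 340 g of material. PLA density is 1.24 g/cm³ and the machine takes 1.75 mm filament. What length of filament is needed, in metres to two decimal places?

114.00 m

Extruded volume: 340/1.24 = 274.1935 cm³ (274193.5 mm³).
A = π r² = π × 0.875² = 2.4053 mm².
L = V/A = 274193.5/2.4053 = 113995.55 mm → 114.00 m.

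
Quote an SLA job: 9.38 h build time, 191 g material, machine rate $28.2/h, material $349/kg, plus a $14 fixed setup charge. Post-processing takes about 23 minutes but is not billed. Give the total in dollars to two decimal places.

Time charge = 28.2 × 9.38, so $264.516.
Feedstock cost = 349 × 191/1000, so $66.659.
Adding setup: 264.516 + 66.659 + 14 → 345.175 ≈ $345.18.

$345.18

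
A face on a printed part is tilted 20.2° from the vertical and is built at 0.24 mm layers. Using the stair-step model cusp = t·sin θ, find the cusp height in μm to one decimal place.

h_c = t·sin θ = 0.24 × 0.3453 = 0.082872 mm (82.9 μm).

82.9 μm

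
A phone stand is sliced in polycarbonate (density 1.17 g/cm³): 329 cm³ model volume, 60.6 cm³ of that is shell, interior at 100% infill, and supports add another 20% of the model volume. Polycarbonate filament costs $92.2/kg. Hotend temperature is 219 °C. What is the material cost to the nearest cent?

Infill region: 329 − 60.6 → 268.4 cm³.
Deposited infill = 1.00 × 268.4 = 268.4 cm³.
Support = 0.20 × 329, so 65.8 cm³.
Total extruded: 60.6 + 268.4 + 65.8 → 394.8 cm³.
Mass: 394.8 × 1.17 → 461.916 g.
At $92.2/kg: 461.916/1000 × 92.2 = $42.59.

$42.59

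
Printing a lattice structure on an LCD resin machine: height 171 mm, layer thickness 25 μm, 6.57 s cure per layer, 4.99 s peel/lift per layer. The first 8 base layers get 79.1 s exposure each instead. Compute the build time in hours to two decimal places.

Number of layers: 171 / 0.025 → 6840 (rounded up).
Base layers = 8 × (79.1 + 4.99) = 672.72 s.
Regular layers = 6832 × (6.57 + 4.99), so 78977.92 s.
Total = 672.72 + 78977.92 = 79650.64 s = 22.13 hours.

22.13 hours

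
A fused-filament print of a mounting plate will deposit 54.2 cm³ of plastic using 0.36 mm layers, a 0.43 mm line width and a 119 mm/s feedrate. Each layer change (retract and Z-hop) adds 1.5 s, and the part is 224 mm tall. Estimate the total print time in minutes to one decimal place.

64.6 minutes

Extrusion cross-section: 0.36 × 0.43 → 0.1548 mm².
Path length: 54200 mm³ / 0.1548 mm² → 350129.2 mm.
Time extruding = 350129.2 / 119, so 2942.3 s.
Layer count = ceil(224 / 0.36) = 623.
Non-print overhead = 623 × 1.5 = 934.5 s.
Total = 2942.3 + 934.5 = 3876.8 s = 64.6 minutes.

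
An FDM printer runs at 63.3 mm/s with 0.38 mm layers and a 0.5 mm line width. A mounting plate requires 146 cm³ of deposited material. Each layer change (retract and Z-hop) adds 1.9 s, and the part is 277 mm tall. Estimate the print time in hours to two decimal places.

3.76 hours

Line area = 0.38 × 0.5, so 0.19 mm².
Toolpath length = 146 cm³ / 0.19 mm² = 146000 / 0.19 = 768421.1 mm.
Print-move time: 768421.1 / 63.3 → 12139.4 s.
Number of layers: 277 / 0.38 → 729 (rounded up).
Layer-change overhead = 729 × 1.9 = 1385.1 s.
Altogether 12139.4 + 1385.1 = 13524.5 s, i.e. 3.76 hours.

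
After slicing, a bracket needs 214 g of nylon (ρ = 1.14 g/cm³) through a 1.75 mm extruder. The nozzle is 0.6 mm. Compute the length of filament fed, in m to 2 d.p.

78.04 m

Volume = 214 g / 1.14 g·cm⁻³ = 187.7193 cm³ = 187719.3 mm³.
Filament cross-section = π × (1.75/2)² = 2.4053 mm².
L = V/A = 187719.3/2.4053 = 78044.03 mm → 78.04 m.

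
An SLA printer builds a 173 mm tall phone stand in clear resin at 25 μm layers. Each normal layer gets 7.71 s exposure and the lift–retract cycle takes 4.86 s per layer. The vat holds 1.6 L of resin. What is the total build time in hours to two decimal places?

Layers = ⌈173/0.025⌉ = 6920.
Cycle time: 7.71 + 4.86 → 12.57 s.
Build time: 6920 × 12.57 s = 86984.4 s, i.e. 24.16 hours.

24.16 hours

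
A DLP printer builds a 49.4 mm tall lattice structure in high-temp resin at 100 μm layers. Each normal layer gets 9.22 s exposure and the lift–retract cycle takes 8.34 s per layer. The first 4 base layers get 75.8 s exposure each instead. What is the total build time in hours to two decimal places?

2.48 hours

Layers = ⌈49.4/0.1⌉ = 494.
Burn-in layers = 4 × (75.8 + 8.34) = 336.56 s.
Normal layers: 490 × (9.22 + 8.34) → 8604.4 s.
Total = 336.56 + 8604.4 = 8940.96 s = 2.48 hours.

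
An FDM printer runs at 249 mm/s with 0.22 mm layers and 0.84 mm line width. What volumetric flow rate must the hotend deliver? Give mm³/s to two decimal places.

46.02

Bead cross-section = 0.22 × 0.84 = 0.1848 mm².
Q = v·A = 249 × 0.1848 = 46.02 mm³/s.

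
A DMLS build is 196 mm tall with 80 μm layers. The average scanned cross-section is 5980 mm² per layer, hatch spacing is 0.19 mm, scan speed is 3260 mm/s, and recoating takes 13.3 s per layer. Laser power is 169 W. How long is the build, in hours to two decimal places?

15.62 hours

Number of layers: 196 / 0.08 → 2450 (rounded up).
Scan path per layer: 5980 / 0.19 → 31473.7 mm.
Scan time per layer = 31473.7 / 3260, so 9.6545 s.
Time per layer = 9.6545 + 13.3, so 22.9545 s.
Build time = 2450 × 22.9545 = 56238.525 s = 15.62 hours.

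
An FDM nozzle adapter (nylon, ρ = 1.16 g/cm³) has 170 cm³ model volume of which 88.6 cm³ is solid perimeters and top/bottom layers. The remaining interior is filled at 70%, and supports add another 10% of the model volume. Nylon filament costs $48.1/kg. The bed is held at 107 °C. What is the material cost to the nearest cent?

$9.07

Interior volume: 170 − 88.6 → 81.4 cm³.
Deposited infill = 0.70 × 81.4, so 56.98 cm³.
Support: 0.10 × 170 → 17 cm³.
Deposited volume: 88.6 + 56.98 + 17 → 162.58 cm³.
Mass = 162.58 × 1.16 = 188.5928 g.
Cost = 188.5928 g / 1000 × $48.1/kg = $9.07.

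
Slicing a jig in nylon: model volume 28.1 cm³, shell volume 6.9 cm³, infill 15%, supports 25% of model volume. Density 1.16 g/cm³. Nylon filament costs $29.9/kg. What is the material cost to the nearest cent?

Interior volume = 28.1 − 6.9 = 21.2 cm³.
Deposited infill: 0.15 × 21.2 → 3.18 cm³.
Support = 0.25 × 28.1 = 7.025 cm³.
Total printed volume = 6.9 + 3.18 + 7.025 = 17.105 cm³.
Mass = 17.105 × 1.16 = 19.8418 g.
Cost = 19.8418 g / 1000 × $29.9/kg = $0.59.

$0.59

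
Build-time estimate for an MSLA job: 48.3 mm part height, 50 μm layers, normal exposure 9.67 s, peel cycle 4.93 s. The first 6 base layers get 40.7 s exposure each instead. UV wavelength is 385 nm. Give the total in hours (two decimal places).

3.97 hours

Layers = ⌈48.3/0.05⌉ = 966.
Burn-in layers = 6 × (40.7 + 4.93), so 273.78 s.
Regular layers: 960 × (9.67 + 4.93) → 14016 s.
Total = 273.78 + 14016 = 14289.78 s = 3.97 hours.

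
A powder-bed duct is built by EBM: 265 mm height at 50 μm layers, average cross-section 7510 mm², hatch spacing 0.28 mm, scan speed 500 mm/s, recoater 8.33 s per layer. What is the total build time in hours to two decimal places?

91.24 hours

Layer count = ceil(265 / 0.05) = 5300.
Scan path per layer: 7510 / 0.28 → 26821.4 mm.
Per-layer scan time = 26821.4 / 500, so 53.6428 s.
Per-layer time = 53.6428 + 8.33, so 61.9728 s.
Total: 5300 × 61.9728 s = 328455.84 s → 91.24 hours.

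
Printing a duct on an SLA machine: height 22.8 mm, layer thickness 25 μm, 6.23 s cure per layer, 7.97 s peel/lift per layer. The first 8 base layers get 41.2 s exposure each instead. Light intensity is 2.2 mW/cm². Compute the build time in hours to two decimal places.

3.68 hours

Number of layers: 22.8 / 0.025 → 912 (rounded up).
Burn-in layers = 8 × (41.2 + 7.97) = 393.36 s.
Regular layers: 904 × (6.23 + 7.97) → 12836.8 s.
Sum: 393.36 + 12836.8 = 13230.16 s → 3.68 hours.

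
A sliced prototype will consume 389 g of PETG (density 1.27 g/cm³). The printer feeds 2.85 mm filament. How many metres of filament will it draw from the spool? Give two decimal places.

48.01 m

Volume = 389 g / 1.27 g·cm⁻³ = 306.2992 cm³ = 306299.2 mm³.
Filament cross-section = π × (2.85/2)² = 6.3794 mm².
Length = 306299.2 / 6.3794 = 48013.79 mm = 48.01 m.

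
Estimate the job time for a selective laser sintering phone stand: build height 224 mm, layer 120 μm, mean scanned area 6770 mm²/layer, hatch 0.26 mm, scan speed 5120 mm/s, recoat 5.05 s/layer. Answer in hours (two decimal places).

5.26 hours

Number of layers: 224 / 0.12 → 1867 (rounded up).
Hatch length per layer = 6770 / 0.26, so 26038.5 mm.
Scan time per layer = 26038.5 / 5120, so 5.0856 s.
Per-layer time: 5.0856 + 5.05 → 10.1356 s.
Build time = 1867 × 10.1356 = 18923.1652 s = 5.26 hours.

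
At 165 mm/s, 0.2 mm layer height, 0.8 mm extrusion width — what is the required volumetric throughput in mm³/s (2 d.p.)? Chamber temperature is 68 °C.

26.40

A = 0.2 × 0.8 = 0.16 mm².
Q = v·A = 165 × 0.16 = 26.40 mm³/s.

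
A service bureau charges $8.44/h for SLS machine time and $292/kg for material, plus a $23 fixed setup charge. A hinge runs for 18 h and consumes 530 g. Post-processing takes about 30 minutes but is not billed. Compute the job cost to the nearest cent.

$329.68

Machine cost: 8.44 × 18 → $151.92.
Feedstock cost = 292 × 530/1000, so $154.76.
Total = 151.92 + 154.76 + 23 = $329.68.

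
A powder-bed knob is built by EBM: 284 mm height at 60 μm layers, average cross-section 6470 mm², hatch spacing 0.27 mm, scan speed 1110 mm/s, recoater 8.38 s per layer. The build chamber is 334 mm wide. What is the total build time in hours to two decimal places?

Layers = ⌈284/0.06⌉ = 4734.
Scan path per layer: 6470 / 0.27 → 23963 mm.
Scan time per layer: 23963 / 1110 → 21.5883 s.
Time per layer: 21.5883 + 8.38 → 29.9683 s.
Build time = 4734 × 29.9683 = 141869.9322 s = 39.41 hours.

39.41 hours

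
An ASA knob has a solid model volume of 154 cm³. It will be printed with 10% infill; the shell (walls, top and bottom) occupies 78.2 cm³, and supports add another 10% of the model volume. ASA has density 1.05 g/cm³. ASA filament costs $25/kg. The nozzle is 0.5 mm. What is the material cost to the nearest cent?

Interior volume: 154 − 78.2 → 75.8 cm³.
Deposited infill = 0.10 × 75.8, so 7.58 cm³.
Support: 0.10 × 154 → 15.4 cm³.
Total extruded = 78.2 + 7.58 + 15.4, so 101.18 cm³.
Mass = 101.18 × 1.05, so 106.239 g.
Cost = 106.239 g / 1000 × $25/kg = $2.66.

$2.66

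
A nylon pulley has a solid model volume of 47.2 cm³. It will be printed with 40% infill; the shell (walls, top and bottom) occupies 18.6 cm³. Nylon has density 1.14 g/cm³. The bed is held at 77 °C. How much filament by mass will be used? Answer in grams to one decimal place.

Interior volume: 47.2 − 18.6 → 28.6 cm³.
Deposited infill: 0.40 × 28.6 → 11.44 cm³.
Total extruded = 18.6 + 11.44, so 30.04 cm³.
Mass = 30.04 × 1.14, so 34.2456 g.

34.2 g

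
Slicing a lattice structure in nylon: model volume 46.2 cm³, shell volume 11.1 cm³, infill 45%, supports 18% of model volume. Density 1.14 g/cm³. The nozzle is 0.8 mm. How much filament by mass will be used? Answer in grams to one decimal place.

40.1 g

Infill region: 46.2 − 11.1 → 35.1 cm³.
Deposited infill = 0.45 × 35.1 = 15.795 cm³.
Support = 0.18 × 46.2 = 8.316 cm³.
Total extruded = 11.1 + 15.795 + 8.316, so 35.211 cm³.
Mass: 35.211 × 1.14 → 40.14054 g.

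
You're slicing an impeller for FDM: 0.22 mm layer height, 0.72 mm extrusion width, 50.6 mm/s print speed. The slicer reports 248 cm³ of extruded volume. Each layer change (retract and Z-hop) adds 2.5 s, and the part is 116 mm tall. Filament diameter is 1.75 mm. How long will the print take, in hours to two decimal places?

Extrusion cross-section: 0.22 × 0.72 → 0.1584 mm².
Total extruded path = 248000/0.1584 = 1565656.6 mm.
Extrusion time = 1565656.6 / 50.6 = 30941.8 s.
Layer count = ceil(116 / 0.22) = 528.
Layer-change overhead = 528 × 2.5 = 1320 s.
Total = 30941.8 + 1320 = 32261.8 s = 8.96 hours.

8.96 hours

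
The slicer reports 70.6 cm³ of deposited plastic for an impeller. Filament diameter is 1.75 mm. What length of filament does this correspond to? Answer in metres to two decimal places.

Filament cross-section = π × (1.75/2)² = 2.4053 mm².
Length = 70.6 cm³ / 2.4053 mm² = 70600 / 2.4053 = 29351.85 mm = 29.35 m.

29.35 m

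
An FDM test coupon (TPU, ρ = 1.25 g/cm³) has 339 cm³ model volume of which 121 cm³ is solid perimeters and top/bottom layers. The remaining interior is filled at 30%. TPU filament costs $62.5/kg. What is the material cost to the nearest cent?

$14.56

Infill region = 339 − 121, so 218 cm³.
Deposited infill = 0.30 × 218 = 65.4 cm³.
Total printed volume = 121 + 65.4 = 186.4 cm³.
Mass = 186.4 × 1.25, so 233 g.
At $62.5/kg: 233/1000 × 62.5 = $14.56.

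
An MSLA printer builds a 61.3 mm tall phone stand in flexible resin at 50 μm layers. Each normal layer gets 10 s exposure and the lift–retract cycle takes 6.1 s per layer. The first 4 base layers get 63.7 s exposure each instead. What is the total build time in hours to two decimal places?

5.54 hours

Number of layers: 61.3 / 0.05 → 1226 (rounded up).
Bottom layers: 4 × (63.7 + 6.1) → 279.2 s.
Normal layers = 1222 × (10 + 6.1), so 19674.2 s.
Sum: 279.2 + 19674.2 = 19953.4 s → 5.54 hours.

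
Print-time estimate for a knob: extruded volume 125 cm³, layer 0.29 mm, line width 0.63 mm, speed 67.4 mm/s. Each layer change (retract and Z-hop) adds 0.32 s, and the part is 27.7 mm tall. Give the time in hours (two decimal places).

Line area = 0.29 × 0.63, so 0.1827 mm².
Path length: 125000 mm³ / 0.1827 mm² → 684181.7 mm.
Time extruding: 684181.7 / 67.4 → 10151.1 s.
Layer count = ceil(27.7 / 0.29) = 96.
Layer-change overhead = 96 × 0.32 = 30.72 s.
Total = 10151.1 + 30.72 = 10181.82 s = 2.83 hours.

2.83 hours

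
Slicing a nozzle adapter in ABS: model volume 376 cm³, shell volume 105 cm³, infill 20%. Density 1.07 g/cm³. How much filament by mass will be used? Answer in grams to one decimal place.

Infill region = 376 − 105, so 271 cm³.
Infill volume: 0.20 × 271 → 54.2 cm³.
Total extruded = 105 + 54.2 = 159.2 cm³.
Mass = 159.2 × 1.07 = 170.344 g.

170.3 g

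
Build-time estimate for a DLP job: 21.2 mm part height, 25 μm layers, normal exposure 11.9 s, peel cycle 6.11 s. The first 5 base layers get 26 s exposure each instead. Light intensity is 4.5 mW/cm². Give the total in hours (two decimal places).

4.26 hours

Layer count = ceil(21.2 / 0.025) = 848.
Bottom layers: 5 × (26 + 6.11) → 160.55 s.
Remaining layers = 843 × (11.9 + 6.11), so 15182.43 s.
Sum: 160.55 + 15182.43 = 15342.98 s → 4.26 hours.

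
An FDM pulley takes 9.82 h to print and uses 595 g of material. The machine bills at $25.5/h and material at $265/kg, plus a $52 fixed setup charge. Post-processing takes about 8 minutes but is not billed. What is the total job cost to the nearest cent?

$460.09

Machine-time cost = 25.5 × 9.82 = $250.41.
Material charge = 265 × 595/1000, so $157.675.
Adding setup: 250.41 + 157.675 + 52 → 460.085 ≈ $460.09.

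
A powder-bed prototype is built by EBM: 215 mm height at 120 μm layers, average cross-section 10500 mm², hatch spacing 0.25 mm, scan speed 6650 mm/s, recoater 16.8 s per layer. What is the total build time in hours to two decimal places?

11.51 hours

Number of layers: 215 / 0.12 → 1792 (rounded up).
Scan path per layer = 10500 / 0.25 = 42000 mm.
Beam time per layer = 42000 / 6650 = 6.3158 s.
Per-layer time = 6.3158 + 16.8 = 23.1158 s.
Total: 1792 × 23.1158 s = 41423.5136 s → 11.51 hours.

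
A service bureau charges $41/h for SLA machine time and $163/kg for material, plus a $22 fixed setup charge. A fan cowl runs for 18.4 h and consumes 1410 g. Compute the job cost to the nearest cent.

Machine cost = 41 × 18.4 = $754.40.
Material charge = 163 × 1410/1000, so $229.83.
Adding setup: 754.40 + 229.83 + 22 → $1006.23.

$1006.23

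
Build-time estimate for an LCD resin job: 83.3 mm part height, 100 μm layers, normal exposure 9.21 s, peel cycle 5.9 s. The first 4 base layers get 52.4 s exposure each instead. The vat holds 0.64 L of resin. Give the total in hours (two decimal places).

Layers = ⌈83.3/0.1⌉ = 833.
Bottom layers: 4 × (52.4 + 5.9) → 233.2 s.
Regular layers = 829 × (9.21 + 5.9) = 12526.19 s.
Sum: 233.2 + 12526.19 = 12759.39 s → 3.54 hours.

3.54 hours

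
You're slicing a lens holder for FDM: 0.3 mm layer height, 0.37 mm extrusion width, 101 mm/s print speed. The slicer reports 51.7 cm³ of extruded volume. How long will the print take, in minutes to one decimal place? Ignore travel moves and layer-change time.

76.9 minutes

Line area = 0.3 × 0.37, so 0.111 mm².
Toolpath length = 51.7 cm³ / 0.111 mm² = 51700 / 0.111 = 465765.8 mm.
Print-move time = 465765.8 / 101 = 4611.5 s.
In the requested units: 4611.5 s = 76.9 minutes.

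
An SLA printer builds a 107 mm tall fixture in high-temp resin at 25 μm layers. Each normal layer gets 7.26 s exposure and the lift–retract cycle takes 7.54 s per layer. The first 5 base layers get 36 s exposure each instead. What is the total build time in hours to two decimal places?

17.64 hours

Layer count = ceil(107 / 0.025) = 4280.
Burn-in layers: 5 × (36 + 7.54) → 217.7 s.
Normal layers = 4275 × (7.26 + 7.54), so 63270 s.
Sum: 217.7 + 63270 = 63487.7 s → 17.64 hours.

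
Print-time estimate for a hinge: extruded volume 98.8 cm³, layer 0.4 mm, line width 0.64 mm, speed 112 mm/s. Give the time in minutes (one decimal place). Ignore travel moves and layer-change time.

Bead cross-section = 0.4 × 0.64 = 0.256 mm².
Path length: 98800 mm³ / 0.256 mm² → 385937.5 mm.
Print-move time = 385937.5 / 112, so 3445.9 s.
That's 3445.9 s → 57.4 minutes.

57.4 minutes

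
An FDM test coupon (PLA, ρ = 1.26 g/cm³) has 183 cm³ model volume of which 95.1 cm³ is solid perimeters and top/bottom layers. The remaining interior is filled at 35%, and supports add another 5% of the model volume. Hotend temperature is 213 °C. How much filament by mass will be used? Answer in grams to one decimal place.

170.1 g

Volume inside the shell = 183 − 95.1, so 87.9 cm³.
Infill volume: 0.35 × 87.9 → 30.765 cm³.
Support = 0.05 × 183 = 9.15 cm³.
Total extruded = 95.1 + 30.765 + 9.15, so 135.015 cm³.
Mass = 135.015 × 1.26 = 170.1189 g.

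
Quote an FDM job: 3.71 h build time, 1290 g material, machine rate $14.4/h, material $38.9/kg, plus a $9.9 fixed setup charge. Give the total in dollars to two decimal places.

$113.51

Time charge: 14.4 × 3.71 → $53.424.
Feedstock cost = 38.9 × 1290/1000 = $50.181.
Total = 53.424 + 50.181 + 9.9 = 113.505 ≈ $113.51.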